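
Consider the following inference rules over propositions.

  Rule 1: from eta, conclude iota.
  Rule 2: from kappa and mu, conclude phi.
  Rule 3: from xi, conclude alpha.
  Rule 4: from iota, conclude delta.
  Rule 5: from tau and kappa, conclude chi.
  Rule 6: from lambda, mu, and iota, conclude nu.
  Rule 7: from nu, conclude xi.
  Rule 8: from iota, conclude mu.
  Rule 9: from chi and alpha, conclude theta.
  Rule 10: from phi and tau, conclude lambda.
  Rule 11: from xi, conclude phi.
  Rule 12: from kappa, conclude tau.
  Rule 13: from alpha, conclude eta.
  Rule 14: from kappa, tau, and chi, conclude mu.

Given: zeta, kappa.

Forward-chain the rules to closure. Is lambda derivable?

Yes

kappa holds, so tau follows (Rule 12).
From tau and kappa, Rule 5 gives chi.
kappa, tau, and chi hold, so mu follows (Rule 14).
kappa and mu hold, so phi follows (Rule 2).
From phi and tau, Rule 10 gives lambda.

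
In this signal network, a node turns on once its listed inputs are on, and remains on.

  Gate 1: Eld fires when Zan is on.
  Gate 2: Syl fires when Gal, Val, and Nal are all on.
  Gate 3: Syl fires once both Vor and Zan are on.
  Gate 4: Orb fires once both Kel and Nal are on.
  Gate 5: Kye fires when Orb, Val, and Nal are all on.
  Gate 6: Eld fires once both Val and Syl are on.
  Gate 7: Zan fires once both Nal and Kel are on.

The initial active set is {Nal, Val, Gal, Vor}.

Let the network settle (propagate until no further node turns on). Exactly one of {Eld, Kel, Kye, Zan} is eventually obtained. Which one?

Eld

Gate 2: Gal, Val, and Nal on → Syl on.
Gate 6: Val and Syl on → Eld on.
Kye would need Orb, Val, and Nal (Gate 5), but Orb never turns on. No rule produces Kel, and it is not given. Zan would need Nal and Kel (Gate 7), but Kel never turns on.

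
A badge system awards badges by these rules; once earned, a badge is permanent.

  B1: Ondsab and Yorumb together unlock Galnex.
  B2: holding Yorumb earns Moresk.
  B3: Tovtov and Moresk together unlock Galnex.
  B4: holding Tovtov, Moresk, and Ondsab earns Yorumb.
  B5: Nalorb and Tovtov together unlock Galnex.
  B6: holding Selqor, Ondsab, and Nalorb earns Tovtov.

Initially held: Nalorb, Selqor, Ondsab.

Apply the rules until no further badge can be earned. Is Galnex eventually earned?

Yes

With Selqor, Ondsab, and Nalorb, Tovtov is earned (B6).
With Nalorb and Tovtov, Galnex is earned (B5).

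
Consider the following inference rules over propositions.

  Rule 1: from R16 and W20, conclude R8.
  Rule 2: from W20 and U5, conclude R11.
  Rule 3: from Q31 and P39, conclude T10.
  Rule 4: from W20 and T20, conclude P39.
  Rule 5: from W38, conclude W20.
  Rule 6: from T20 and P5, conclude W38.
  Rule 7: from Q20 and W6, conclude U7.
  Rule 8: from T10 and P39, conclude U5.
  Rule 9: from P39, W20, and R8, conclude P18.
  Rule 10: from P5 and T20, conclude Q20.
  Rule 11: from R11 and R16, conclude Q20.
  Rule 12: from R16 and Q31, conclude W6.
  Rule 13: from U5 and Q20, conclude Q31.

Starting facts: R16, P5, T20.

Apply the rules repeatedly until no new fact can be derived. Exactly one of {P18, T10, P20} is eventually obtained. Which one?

P18

T20 and P5 hold, so W38 follows (Rule 6).
W38 holds, so W20 follows (Rule 5).
From R16 and W20, Rule 1 gives R8.
W20 and T20 hold, so P39 follows (Rule 4).
From P39, W20, and R8, Rule 9 gives P18.
T10 would need Q31 and P39 (Rule 3), but Q31 is never established. No rule produces P20, and it is not given.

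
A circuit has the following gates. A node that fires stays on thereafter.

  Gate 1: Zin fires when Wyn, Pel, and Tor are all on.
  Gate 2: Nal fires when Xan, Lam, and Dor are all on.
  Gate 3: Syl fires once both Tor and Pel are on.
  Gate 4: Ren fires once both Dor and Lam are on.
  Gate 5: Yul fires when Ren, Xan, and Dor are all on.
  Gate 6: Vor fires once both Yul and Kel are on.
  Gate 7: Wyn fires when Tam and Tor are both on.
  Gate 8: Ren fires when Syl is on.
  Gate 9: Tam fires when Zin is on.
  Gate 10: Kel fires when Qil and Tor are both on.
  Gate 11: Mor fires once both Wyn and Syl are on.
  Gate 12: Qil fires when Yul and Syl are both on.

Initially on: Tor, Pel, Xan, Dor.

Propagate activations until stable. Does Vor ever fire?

Yes

Tor and Pel are on, so Syl fires (Gate 3).
Syl is on, so Ren fires (Gate 8).
Ren, Xan, and Dor are on, so Yul fires (Gate 5).
Gate 12: Yul and Syl on → Qil on.
Qil and Tor are on, so Kel fires (Gate 10).
Gate 6: Yul and Kel on → Vor on.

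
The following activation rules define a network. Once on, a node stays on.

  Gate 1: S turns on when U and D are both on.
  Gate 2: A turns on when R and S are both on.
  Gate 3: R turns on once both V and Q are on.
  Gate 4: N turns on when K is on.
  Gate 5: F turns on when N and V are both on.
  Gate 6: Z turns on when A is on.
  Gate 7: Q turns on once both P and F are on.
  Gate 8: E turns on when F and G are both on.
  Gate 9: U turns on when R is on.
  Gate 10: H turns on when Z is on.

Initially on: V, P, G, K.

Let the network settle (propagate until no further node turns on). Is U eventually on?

Yes

Gate 4: K on → N on.
Gate 5: N and V on → F on.
P and F are on, so Q turns on (Gate 7).
V and Q are on, so R turns on (Gate 3).
R is on, so U turns on (Gate 9).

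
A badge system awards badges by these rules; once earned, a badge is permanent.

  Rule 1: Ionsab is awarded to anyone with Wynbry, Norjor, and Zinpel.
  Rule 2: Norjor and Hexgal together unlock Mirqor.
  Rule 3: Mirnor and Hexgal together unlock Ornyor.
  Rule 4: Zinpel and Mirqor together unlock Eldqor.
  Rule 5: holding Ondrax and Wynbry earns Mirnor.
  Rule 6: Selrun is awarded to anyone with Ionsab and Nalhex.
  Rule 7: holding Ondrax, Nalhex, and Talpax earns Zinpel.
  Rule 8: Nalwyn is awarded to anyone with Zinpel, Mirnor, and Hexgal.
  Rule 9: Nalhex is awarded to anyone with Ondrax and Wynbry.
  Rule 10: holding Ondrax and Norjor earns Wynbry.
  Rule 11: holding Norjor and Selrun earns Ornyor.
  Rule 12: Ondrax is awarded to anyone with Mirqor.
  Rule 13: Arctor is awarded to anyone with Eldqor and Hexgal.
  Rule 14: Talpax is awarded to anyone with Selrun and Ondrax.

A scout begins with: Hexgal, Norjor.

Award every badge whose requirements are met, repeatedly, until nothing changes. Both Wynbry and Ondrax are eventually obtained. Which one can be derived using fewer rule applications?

Ondrax

Ondrax: With Norjor and Hexgal, Mirqor is earned (Rule 2). With Mirqor, Ondrax is earned (Rule 12). [2 rule applications]
Wynbry: With Norjor and Hexgal, Mirqor is earned (Rule 2). With Mirqor, Ondrax is earned (Rule 12). With Ondrax and Norjor, Wynbry is earned (Rule 10). [3 rule applications]
Ondrax needs fewer.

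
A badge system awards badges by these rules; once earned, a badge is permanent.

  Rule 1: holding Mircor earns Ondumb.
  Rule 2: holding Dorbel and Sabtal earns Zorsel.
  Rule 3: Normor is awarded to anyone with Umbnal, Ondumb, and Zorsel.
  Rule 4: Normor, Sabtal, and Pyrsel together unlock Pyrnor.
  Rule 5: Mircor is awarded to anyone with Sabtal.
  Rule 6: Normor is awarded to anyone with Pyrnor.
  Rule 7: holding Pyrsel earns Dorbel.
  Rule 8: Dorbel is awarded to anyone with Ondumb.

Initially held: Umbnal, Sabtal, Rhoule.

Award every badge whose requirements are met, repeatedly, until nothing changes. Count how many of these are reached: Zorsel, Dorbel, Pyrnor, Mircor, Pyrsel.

3

With Sabtal, Mircor is earned (Rule 5).
With Mircor, Ondumb is earned (Rule 1).
With Ondumb, Dorbel is earned (Rule 8).
With Dorbel and Sabtal, Zorsel is earned (Rule 2).
Zorsel: reached.
Dorbel: reached.
Pyrnor would need Normor, Sabtal, and Pyrsel (Rule 4), but Pyrsel is never earned.
Mircor: reached.
No rule produces Pyrsel, and it is not given.
Reached: Zorsel, Dorbel, and Mircor — 3 of the 5.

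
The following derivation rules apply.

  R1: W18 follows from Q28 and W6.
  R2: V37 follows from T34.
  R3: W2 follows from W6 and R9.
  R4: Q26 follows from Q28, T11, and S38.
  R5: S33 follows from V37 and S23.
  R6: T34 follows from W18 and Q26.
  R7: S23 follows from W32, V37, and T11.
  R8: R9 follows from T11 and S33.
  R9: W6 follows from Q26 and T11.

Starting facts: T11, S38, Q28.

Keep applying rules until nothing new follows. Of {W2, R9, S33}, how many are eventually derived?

0

W2 would need W6 and R9 (R3), but R9 is never established.
R9 would need T11 and S33 (R8), but S33 is never established.
S33 would need V37 and S23 (R5), but S23 is never established.
None of the 3 are reached.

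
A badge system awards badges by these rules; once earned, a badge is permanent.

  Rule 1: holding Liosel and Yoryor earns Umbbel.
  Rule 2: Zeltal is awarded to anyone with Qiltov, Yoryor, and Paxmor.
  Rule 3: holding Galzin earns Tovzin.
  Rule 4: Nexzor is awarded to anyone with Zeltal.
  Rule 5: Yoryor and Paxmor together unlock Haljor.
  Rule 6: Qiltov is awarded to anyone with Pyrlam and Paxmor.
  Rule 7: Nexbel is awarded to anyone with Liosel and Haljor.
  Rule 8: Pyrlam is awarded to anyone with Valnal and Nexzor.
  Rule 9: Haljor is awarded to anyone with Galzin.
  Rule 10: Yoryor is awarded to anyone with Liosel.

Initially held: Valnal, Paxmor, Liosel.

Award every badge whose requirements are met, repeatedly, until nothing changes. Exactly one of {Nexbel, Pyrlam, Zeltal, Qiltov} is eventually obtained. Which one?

Nexbel

With Liosel, Yoryor is earned (Rule 10).
With Yoryor and Paxmor, Haljor is earned (Rule 5).
With Liosel and Haljor, Nexbel is earned (Rule 7).
Pyrlam would need Valnal and Nexzor (Rule 8), but Nexzor is never earned. Qiltov would need Pyrlam and Paxmor (Rule 6), but Pyrlam is never earned. Zeltal would need Qiltov, Yoryor, and Paxmor (Rule 2), but Qiltov is never earned.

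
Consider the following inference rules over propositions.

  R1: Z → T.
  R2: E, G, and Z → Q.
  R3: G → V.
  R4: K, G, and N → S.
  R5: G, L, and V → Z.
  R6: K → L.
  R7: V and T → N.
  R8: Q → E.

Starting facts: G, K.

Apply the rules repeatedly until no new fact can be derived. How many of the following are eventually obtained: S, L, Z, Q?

K holds, so L follows (R6).
From G, R3 gives V.
From G, L, and V, R5 gives Z.
From Z, R1 gives T.
From V and T, R7 gives N.
From K, G, and N, R4 gives S.
S: reached.
L: reached.
Z: reached.
Q would need E, G, and Z (R2), but E is never established.
Reached: S, L, and Z — 3 of the 4.

3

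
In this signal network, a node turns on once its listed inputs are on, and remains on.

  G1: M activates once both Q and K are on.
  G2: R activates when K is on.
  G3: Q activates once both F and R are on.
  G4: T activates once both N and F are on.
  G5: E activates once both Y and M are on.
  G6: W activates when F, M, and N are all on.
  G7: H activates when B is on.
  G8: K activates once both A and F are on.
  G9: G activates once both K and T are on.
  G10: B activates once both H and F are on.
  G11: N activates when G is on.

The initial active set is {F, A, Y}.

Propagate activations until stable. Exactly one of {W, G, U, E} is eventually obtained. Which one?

A and F are on, so K activates (G8).
K is on, so R activates (G2).
F and R are on, so Q activates (G3).
G1: Q and K on → M on.
Y and M are on, so E activates (G5).
No rule produces U, and it is not given. W would need F, M, and N (G6), but N never turns on. G would need K and T (G9), but T never turns on.

E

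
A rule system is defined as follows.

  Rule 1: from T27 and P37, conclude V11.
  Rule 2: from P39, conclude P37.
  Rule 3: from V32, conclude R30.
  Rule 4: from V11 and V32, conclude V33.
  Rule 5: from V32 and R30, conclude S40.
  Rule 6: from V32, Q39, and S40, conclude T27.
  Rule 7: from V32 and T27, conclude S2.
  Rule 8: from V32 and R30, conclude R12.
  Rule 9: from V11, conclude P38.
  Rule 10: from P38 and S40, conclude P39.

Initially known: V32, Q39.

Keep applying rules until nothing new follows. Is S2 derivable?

V32 holds, so R30 follows (Rule 3).
From V32 and R30, Rule 5 gives S40.
From V32, Q39, and S40, Rule 6 gives T27.
V32 and T27 hold, so S2 follows (Rule 7).

Yes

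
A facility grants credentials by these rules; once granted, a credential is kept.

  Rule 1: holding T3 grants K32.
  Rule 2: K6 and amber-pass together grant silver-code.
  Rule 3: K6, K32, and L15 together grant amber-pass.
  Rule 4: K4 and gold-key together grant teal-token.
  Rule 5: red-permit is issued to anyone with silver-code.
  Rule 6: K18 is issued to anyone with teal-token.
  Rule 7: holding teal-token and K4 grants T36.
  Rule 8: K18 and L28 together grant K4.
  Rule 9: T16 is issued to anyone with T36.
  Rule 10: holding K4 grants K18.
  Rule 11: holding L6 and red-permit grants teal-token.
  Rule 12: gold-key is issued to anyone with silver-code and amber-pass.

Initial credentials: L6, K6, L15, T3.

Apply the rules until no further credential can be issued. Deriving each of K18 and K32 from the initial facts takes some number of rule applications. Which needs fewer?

K32: Holding T3 grants K32 (Rule 1). [1 rule application]
K18: Holding T3 grants K32 (Rule 1). Holding K6, K32, and L15 grants amber-pass (Rule 3). Holding K6 and amber-pass grants silver-code (Rule 2). Holding silver-code grants red-permit (Rule 5). Holding L6 and red-permit grants teal-token (Rule 11). Holding teal-token grants K18 (Rule 6). [6 rule applications]
K32 needs fewer.

K32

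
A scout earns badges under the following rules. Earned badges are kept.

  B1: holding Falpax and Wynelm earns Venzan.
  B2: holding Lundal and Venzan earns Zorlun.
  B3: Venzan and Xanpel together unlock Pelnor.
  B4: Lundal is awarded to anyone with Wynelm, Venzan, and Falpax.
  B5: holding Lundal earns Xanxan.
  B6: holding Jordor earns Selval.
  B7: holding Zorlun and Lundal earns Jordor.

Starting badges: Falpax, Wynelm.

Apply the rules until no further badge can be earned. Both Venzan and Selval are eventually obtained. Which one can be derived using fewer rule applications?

Venzan: With Falpax and Wynelm, Venzan is earned (B1). [1 rule application]
Selval: With Falpax and Wynelm, Venzan is earned (B1). With Wynelm, Venzan, and Falpax, Lundal is earned (B4). With Lundal and Venzan, Zorlun is earned (B2). With Zorlun and Lundal, Jordor is earned (B7). With Jordor, Selval is earned (B6). [5 rule applications]
Venzan needs fewer.

Venzan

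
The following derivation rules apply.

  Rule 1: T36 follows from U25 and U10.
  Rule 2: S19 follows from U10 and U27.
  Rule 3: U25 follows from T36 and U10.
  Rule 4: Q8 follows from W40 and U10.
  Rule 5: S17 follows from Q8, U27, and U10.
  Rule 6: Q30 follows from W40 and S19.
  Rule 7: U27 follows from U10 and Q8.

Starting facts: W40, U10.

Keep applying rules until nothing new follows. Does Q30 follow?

W40 and U10 hold, so Q8 follows (Rule 4).
From U10 and Q8, Rule 7 gives U27.
U10 and U27 hold, so S19 follows (Rule 2).
From W40 and S19, Rule 6 gives Q30.

Yes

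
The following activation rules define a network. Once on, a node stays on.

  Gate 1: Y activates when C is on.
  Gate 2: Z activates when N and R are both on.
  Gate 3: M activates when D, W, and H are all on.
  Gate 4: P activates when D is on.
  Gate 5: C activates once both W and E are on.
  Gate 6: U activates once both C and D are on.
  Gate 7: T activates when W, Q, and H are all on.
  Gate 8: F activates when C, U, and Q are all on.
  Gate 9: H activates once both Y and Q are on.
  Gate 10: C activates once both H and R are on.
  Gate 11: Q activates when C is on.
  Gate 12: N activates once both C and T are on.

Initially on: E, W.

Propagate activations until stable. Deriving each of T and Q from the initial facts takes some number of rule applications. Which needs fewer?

Q: W and E are on, so C activates (Gate 5). Gate 11: C on → Q on. [2 rule applications]
T: Gate 5: W and E on → C on. Gate 11: C on → Q on. Gate 1: C on → Y on. Gate 9: Y and Q on → H on. W, Q, and H are on, so T activates (Gate 7). [5 rule applications]
Q needs fewer.

Q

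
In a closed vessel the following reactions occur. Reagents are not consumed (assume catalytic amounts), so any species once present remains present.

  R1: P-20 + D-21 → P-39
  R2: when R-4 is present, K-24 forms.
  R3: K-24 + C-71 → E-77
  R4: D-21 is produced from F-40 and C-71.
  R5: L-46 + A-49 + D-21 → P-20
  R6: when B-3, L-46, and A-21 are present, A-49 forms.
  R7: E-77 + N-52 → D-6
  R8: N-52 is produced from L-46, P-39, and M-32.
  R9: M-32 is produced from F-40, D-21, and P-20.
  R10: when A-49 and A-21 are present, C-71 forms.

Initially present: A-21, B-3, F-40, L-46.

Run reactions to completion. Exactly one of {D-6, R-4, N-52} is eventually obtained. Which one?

B-3, L-46, and A-21 present → A-49 forms (R6).
A-49 and A-21 present → C-71 forms (R10).
F-40 and C-71 present → D-21 forms (R4).
L-46, A-49, and D-21 present → P-20 forms (R5).
F-40, D-21, and P-20 present → M-32 forms (R9).
P-20 and D-21 present → P-39 forms (R1).
L-46, P-39, and M-32 present → N-52 forms (R8).
No rule produces R-4, and it is not given. D-6 would need E-77 and N-52 (R7), but E-77 never forms.

N-52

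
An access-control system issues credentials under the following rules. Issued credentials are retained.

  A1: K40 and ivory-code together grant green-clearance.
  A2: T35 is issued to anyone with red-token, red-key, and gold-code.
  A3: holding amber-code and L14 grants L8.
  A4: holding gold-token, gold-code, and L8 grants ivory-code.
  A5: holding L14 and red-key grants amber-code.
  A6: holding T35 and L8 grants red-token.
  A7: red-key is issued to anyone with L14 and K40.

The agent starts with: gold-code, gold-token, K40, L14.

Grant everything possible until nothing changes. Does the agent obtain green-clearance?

Holding L14 and K40 grants red-key (A7).
Holding L14 and red-key grants amber-code (A5).
Holding amber-code and L14 grants L8 (A3).
Holding gold-token, gold-code, and L8 grants ivory-code (A4).
Holding K40 and ivory-code grants green-clearance (A1).

Yes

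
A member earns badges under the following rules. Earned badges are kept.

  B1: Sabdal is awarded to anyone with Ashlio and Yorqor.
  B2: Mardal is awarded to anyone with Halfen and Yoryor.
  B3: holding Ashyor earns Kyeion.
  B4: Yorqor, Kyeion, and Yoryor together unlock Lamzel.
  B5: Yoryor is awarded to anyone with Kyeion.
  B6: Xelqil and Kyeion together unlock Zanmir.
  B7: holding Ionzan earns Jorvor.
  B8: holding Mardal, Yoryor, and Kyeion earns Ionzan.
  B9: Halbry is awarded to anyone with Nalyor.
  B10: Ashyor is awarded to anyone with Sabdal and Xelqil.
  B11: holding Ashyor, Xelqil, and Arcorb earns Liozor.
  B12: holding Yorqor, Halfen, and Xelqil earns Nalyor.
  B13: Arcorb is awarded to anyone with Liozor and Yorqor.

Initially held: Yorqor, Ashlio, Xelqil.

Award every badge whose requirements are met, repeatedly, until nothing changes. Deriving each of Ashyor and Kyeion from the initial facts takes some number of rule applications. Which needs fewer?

Ashyor: With Ashlio and Yorqor, Sabdal is earned (B1). With Sabdal and Xelqil, Ashyor is earned (B10). [2 rule applications]
Kyeion: With Ashlio and Yorqor, Sabdal is earned (B1). With Sabdal and Xelqil, Ashyor is earned (B10). With Ashyor, Kyeion is earned (B3). [3 rule applications]
Ashyor needs fewer.

Ashyor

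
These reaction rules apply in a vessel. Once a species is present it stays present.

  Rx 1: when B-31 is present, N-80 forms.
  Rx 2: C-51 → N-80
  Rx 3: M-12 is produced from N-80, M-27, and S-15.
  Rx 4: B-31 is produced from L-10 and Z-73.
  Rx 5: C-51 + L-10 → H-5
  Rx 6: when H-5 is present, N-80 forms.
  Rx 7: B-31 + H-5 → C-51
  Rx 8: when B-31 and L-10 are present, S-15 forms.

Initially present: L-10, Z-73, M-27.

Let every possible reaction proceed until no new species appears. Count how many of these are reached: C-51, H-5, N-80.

L-10 and Z-73 present → B-31 forms (Rx 4).
B-31 present → N-80 forms (Rx 1).
C-51 would need B-31 and H-5 (Rx 7), but H-5 never forms.
H-5 would need C-51 and L-10 (Rx 5), but C-51 never forms.
N-80: reached.
Reached: N-80 — 1 of the 3.

1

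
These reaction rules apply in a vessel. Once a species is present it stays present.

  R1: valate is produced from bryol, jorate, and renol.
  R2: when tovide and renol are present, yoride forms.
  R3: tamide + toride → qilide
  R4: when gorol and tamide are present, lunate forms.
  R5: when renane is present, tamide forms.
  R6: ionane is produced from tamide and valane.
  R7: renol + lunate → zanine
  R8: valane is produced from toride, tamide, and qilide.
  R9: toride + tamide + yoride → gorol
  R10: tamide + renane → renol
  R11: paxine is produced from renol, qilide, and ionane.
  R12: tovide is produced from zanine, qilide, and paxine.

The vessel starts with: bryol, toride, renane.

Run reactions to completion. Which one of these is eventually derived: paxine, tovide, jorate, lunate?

renane present → tamide forms (R5).
tamide and renane present → renol forms (R10).
tamide and toride present → qilide forms (R3).
toride, tamide, and qilide present → valane forms (R8).
tamide and valane present → ionane forms (R6).
renol, qilide, and ionane present → paxine forms (R11).
lunate would need gorol and tamide (R4), but gorol never forms. No rule produces jorate, and it is not given. tovide would need zanine, qilide, and paxine (R12), but zanine never forms.

paxine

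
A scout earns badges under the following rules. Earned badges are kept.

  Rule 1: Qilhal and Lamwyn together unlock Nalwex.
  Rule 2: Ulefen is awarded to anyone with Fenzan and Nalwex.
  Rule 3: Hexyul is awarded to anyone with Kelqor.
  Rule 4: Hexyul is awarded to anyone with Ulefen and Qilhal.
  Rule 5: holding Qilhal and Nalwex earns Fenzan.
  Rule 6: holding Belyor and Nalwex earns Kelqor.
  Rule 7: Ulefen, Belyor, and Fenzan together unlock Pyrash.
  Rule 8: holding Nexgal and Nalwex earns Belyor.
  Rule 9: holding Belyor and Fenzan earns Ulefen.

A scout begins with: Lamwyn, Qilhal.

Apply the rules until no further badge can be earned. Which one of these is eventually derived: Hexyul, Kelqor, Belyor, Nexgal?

With Qilhal and Lamwyn, Nalwex is earned (Rule 1).
With Qilhal and Nalwex, Fenzan is earned (Rule 5).
With Fenzan and Nalwex, Ulefen is earned (Rule 2).
With Ulefen and Qilhal, Hexyul is earned (Rule 4).
Kelqor would need Belyor and Nalwex (Rule 6), but Belyor is never earned. No rule produces Nexgal, and it is not given. Belyor would need Nexgal and Nalwex (Rule 8), but Nexgal is never earned.

Hexyul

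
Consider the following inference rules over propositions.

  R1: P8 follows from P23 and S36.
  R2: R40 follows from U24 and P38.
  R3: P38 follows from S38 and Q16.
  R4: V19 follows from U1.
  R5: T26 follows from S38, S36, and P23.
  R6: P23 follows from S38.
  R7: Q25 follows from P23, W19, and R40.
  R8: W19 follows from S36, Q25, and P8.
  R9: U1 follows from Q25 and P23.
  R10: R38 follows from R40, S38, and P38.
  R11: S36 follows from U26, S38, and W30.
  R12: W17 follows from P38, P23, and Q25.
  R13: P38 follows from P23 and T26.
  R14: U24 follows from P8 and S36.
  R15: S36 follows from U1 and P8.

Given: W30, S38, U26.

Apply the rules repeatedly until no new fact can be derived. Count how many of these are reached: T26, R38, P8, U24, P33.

U26, S38, and W30 hold, so S36 follows (R11).
S38 holds, so P23 follows (R6).
P23 and S36 hold, so P8 follows (R1).
S38, S36, and P23 hold, so T26 follows (R5).
From P23 and T26, R13 gives P38.
From P8 and S36, R14 gives U24.
U24 and P38 hold, so R40 follows (R2).
From R40, S38, and P38, R10 gives R38.
T26: reached.
R38: reached.
P8: reached.
U24: reached.
No rule produces P33, and it is not given.
Reached: T26, R38, P8, and U24 — 4 of the 5.

4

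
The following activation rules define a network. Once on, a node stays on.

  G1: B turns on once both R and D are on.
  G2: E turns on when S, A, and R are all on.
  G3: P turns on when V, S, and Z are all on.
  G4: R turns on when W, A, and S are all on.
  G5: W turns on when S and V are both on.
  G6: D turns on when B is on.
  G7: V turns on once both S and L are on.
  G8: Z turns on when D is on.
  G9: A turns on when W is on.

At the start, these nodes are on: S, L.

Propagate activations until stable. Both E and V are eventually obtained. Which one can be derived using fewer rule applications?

V: S and L are on, so V turns on (G7). [1 rule application]
E: S and L are on, so V turns on (G7). G5: S and V on → W on. W is on, so A turns on (G9). W, A, and S are on, so R turns on (G4). S, A, and R are on, so E turns on (G2). [5 rule applications]
V needs fewer.

V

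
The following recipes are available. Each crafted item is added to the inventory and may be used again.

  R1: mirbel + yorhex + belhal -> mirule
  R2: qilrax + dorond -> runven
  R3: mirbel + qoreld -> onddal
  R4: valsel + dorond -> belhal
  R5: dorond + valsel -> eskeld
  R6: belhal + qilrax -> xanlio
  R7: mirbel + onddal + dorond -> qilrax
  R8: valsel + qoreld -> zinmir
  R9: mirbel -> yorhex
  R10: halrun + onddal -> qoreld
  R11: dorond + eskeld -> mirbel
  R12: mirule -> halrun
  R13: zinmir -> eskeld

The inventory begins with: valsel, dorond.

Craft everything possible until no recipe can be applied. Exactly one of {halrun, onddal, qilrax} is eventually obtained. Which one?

halrun

Using R5, dorond and valsel make eskeld.
valsel + dorond -> belhal (R4).
Using R11, dorond and eskeld make mirbel.
mirbel -> yorhex (R9).
Using R1, mirbel, yorhex, and belhal make mirule.
Using R12, mirule makes halrun.
qilrax would need mirbel, onddal, and dorond (R7), but onddal is never obtained. onddal would need mirbel and qoreld (R3), but qoreld is never obtained.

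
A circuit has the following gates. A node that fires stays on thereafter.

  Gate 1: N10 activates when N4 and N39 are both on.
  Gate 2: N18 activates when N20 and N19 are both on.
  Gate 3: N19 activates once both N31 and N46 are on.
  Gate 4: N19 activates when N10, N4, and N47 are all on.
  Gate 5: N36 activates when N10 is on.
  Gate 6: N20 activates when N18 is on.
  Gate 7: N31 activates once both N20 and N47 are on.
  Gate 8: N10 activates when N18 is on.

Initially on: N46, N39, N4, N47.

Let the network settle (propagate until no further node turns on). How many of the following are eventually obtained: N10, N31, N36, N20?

N4 and N39 are on, so N10 activates (Gate 1).
Gate 5: N10 on → N36 on.
N10: reached.
N31 would need N20 and N47 (Gate 7), but N20 never turns on.
N36: reached.
N20 would need N18 (Gate 6), but N18 never turns on.
Reached: N10 and N36 — 2 of the 4.

2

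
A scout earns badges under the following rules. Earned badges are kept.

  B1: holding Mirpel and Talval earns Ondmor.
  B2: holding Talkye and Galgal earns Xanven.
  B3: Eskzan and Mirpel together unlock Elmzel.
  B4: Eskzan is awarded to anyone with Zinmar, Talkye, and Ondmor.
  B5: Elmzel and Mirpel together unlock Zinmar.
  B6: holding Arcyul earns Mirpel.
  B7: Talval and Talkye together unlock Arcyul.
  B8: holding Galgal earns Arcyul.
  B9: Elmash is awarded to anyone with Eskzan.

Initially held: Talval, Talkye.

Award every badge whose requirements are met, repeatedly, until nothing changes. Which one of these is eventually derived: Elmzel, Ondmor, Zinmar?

Ondmor

With Talval and Talkye, Arcyul is earned (B7).
With Arcyul, Mirpel is earned (B6).
With Mirpel and Talval, Ondmor is earned (B1).
Elmzel would need Eskzan and Mirpel (B3), but Eskzan is never earned. Zinmar would need Elmzel and Mirpel (B5), but Elmzel is never earned.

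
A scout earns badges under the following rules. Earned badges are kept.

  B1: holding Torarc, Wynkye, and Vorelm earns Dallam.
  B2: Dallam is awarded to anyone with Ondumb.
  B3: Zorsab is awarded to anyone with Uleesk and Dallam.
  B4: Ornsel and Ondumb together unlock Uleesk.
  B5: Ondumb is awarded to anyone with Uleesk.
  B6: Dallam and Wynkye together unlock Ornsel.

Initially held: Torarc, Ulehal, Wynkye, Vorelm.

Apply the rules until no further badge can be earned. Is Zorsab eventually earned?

No

Zorsab would need Uleesk and Dallam (B3), but Uleesk is never earned.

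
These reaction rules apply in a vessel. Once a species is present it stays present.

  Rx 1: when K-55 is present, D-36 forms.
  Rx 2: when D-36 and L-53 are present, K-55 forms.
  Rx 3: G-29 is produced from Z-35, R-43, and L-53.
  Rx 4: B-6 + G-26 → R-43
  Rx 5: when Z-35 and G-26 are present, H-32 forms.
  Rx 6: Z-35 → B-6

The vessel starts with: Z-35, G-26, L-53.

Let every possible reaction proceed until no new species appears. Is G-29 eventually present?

Yes

Z-35 present → B-6 forms (Rx 6).
B-6 and G-26 present → R-43 forms (Rx 4).
Z-35, R-43, and L-53 present → G-29 forms (Rx 3).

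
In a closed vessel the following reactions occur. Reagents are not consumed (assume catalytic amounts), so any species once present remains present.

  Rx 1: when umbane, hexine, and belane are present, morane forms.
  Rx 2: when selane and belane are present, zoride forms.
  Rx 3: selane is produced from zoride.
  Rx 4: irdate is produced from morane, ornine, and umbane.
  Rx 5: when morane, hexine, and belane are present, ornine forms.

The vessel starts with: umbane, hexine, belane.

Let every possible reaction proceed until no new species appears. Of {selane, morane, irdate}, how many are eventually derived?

2

umbane, hexine, and belane present → morane forms (Rx 1).
morane, hexine, and belane present → ornine forms (Rx 5).
morane, ornine, and umbane present → irdate forms (Rx 4).
selane would need zoride (Rx 3), but zoride never forms.
morane: reached.
irdate: reached.
Reached: morane and irdate — 2 of the 3.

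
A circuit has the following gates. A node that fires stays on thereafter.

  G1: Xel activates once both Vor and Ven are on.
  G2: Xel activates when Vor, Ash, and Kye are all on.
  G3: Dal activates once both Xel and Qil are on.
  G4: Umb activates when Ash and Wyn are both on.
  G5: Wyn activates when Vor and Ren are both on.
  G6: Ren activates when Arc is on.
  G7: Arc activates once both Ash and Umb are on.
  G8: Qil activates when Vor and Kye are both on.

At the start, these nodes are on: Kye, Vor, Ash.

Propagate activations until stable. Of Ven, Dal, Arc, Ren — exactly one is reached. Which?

Dal

G8: Vor and Kye on → Qil on.
Vor, Ash, and Kye are on, so Xel activates (G2).
G3: Xel and Qil on → Dal on.
Arc would need Ash and Umb (G7), but Umb never turns on. Ren would need Arc (G6), but Arc never turns on. No rule produces Ven, and it is not given.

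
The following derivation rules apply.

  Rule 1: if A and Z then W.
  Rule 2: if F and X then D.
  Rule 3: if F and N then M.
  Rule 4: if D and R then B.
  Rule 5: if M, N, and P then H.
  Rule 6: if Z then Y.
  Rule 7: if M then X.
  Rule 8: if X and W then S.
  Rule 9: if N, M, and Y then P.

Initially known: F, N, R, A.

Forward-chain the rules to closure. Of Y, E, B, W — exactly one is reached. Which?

B

From F and N, Rule 3 gives M.
M holds, so X follows (Rule 7).
From F and X, Rule 2 gives D.
D and R hold, so B follows (Rule 4).
No rule produces E, and it is not given. Y would need Z (Rule 6), but Z is never established. W would need A and Z (Rule 1), but Z is never established.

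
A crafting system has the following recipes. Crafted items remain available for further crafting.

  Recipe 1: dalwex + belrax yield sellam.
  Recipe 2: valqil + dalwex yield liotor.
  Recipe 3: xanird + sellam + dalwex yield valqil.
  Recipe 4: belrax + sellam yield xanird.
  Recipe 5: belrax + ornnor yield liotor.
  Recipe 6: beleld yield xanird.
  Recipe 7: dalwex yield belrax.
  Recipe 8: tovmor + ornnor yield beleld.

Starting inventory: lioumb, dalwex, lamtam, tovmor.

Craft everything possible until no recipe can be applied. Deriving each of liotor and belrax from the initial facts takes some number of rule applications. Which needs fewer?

belrax

belrax: Using Recipe 7, dalwex makes belrax. [1 rule application]
liotor: dalwex → belrax (Recipe 7). Using Recipe 1, dalwex and belrax make sellam. belrax + sellam → xanird (Recipe 4). Using Recipe 3, xanird, sellam, and dalwex make valqil. valqil + dalwex → liotor (Recipe 2). [5 rule applications]
belrax needs fewer.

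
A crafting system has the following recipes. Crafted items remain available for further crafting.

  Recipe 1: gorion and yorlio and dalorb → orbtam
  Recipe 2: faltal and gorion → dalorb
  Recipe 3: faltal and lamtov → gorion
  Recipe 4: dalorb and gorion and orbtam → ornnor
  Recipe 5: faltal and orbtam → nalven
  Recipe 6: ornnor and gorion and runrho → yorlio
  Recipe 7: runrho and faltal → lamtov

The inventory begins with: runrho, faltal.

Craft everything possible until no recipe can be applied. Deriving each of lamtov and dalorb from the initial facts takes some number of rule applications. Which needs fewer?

lamtov: Using Recipe 7, runrho and faltal make lamtov. [1 rule application]
dalorb: Using Recipe 7, runrho and faltal make lamtov. faltal and lamtov → gorion (Recipe 3). faltal and gorion → dalorb (Recipe 2). [3 rule applications]
lamtov needs fewer.

lamtov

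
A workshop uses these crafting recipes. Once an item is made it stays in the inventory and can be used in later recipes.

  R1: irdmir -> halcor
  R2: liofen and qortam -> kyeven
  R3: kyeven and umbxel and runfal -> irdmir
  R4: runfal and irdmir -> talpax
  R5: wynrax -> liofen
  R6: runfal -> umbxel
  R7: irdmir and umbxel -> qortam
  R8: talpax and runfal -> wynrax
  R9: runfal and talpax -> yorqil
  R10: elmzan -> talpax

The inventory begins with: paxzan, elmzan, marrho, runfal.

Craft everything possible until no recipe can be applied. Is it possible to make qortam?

qortam would need irdmir and umbxel (R7), but irdmir is never obtained.

No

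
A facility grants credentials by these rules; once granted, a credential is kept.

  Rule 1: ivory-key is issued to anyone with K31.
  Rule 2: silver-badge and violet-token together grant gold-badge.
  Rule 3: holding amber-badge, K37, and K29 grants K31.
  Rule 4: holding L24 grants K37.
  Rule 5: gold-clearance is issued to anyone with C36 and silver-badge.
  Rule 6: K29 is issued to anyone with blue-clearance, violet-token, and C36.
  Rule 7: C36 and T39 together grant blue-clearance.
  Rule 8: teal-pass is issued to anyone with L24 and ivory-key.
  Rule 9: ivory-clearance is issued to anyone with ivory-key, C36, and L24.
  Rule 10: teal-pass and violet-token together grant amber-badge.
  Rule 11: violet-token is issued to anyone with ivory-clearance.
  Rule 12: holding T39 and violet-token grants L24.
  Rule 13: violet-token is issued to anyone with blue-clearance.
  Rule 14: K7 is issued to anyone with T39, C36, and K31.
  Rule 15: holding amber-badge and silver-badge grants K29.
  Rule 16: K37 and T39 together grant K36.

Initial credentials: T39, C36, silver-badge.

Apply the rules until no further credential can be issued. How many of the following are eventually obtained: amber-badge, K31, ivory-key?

0

amber-badge would need teal-pass and violet-token (Rule 10), but teal-pass is never granted.
K31 would need amber-badge, K37, and K29 (Rule 3), but amber-badge is never granted.
ivory-key would need K31 (Rule 1), but K31 is never granted.
None of the 3 are reached.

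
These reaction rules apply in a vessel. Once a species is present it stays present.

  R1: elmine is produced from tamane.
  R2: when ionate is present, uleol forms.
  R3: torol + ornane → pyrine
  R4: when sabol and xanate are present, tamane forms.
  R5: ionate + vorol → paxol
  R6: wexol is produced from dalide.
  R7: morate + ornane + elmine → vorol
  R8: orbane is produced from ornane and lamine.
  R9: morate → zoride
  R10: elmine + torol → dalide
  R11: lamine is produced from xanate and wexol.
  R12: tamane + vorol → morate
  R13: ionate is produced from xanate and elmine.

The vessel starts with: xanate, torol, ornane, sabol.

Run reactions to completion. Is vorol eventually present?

No

vorol would need morate, ornane, and elmine (R7), but morate never forms.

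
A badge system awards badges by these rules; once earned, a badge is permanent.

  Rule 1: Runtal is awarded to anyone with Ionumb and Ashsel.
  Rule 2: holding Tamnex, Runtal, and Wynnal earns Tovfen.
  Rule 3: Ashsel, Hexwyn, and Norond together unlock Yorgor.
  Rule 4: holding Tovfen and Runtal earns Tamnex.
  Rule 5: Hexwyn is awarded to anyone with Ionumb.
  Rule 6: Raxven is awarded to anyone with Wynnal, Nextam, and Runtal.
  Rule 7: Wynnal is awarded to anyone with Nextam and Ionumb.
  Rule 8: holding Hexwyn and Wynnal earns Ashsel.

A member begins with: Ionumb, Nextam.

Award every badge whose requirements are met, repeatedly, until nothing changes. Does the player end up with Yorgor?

No

Yorgor would need Ashsel, Hexwyn, and Norond (Rule 3), but Norond is never earned.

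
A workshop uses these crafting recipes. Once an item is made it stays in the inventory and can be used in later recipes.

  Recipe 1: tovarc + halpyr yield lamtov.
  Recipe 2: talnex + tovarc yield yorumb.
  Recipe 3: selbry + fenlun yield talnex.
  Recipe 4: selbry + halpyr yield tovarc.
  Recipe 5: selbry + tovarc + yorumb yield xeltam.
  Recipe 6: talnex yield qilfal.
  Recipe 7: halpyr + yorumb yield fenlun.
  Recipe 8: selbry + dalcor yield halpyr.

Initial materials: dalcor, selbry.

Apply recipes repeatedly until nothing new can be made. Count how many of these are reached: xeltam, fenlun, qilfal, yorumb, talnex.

xeltam would need selbry, tovarc, and yorumb (Recipe 5), but yorumb is never obtained.
fenlun would need halpyr and yorumb (Recipe 7), but yorumb is never obtained.
qilfal would need talnex (Recipe 6), but talnex is never obtained.
yorumb would need talnex and tovarc (Recipe 2), but talnex is never obtained.
talnex would need selbry and fenlun (Recipe 3), but fenlun is never obtained.
None of the 5 are reached.

0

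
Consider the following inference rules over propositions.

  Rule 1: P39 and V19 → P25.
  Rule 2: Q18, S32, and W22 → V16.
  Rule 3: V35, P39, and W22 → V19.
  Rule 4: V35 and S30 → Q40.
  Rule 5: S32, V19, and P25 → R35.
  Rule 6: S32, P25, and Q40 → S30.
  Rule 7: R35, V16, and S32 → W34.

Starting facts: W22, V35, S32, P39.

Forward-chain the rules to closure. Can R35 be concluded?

V35, P39, and W22 hold, so V19 follows (Rule 3).
P39 and V19 hold, so P25 follows (Rule 1).
From S32, V19, and P25, Rule 5 gives R35.

Yes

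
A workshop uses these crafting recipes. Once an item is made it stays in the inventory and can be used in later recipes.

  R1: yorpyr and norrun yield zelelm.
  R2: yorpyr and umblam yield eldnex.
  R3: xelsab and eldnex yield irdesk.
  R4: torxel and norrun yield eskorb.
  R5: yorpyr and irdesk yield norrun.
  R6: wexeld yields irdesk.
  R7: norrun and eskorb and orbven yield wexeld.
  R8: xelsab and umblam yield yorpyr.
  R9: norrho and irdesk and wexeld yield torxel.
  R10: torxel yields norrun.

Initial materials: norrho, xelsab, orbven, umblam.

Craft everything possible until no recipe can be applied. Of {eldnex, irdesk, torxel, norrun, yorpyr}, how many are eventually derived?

Using R8, xelsab and umblam make yorpyr.
yorpyr and umblam → eldnex (R2).
Using R3, xelsab and eldnex make irdesk.
Using R5, yorpyr and irdesk make norrun.
eldnex: reached.
irdesk: reached.
torxel would need norrho, irdesk, and wexeld (R9), but wexeld is never obtained.
norrun: reached.
yorpyr: reached.
Reached: eldnex, irdesk, norrun, and yorpyr — 4 of the 5.

4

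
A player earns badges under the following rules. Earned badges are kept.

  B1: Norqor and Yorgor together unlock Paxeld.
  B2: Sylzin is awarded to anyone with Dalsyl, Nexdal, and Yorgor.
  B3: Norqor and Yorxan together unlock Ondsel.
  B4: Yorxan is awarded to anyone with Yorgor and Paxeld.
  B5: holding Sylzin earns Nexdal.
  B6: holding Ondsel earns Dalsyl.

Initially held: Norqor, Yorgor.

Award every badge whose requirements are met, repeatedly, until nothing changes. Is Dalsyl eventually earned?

With Norqor and Yorgor, Paxeld is earned (B1).
With Yorgor and Paxeld, Yorxan is earned (B4).
With Norqor and Yorxan, Ondsel is earned (B3).
With Ondsel, Dalsyl is earned (B6).

Yes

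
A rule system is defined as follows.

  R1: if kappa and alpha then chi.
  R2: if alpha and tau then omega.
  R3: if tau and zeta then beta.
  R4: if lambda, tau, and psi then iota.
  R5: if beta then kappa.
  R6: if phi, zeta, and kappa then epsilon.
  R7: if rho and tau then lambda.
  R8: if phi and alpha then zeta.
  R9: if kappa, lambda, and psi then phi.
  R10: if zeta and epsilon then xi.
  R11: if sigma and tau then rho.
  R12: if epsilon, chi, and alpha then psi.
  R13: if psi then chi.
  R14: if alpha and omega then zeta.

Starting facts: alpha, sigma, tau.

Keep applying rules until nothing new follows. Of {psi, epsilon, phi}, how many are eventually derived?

0

psi would need epsilon, chi, and alpha (R12), but epsilon is never established.
epsilon would need phi, zeta, and kappa (R6), but phi is never established.
phi would need kappa, lambda, and psi (R9), but psi is never established.
None of the 3 are reached.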